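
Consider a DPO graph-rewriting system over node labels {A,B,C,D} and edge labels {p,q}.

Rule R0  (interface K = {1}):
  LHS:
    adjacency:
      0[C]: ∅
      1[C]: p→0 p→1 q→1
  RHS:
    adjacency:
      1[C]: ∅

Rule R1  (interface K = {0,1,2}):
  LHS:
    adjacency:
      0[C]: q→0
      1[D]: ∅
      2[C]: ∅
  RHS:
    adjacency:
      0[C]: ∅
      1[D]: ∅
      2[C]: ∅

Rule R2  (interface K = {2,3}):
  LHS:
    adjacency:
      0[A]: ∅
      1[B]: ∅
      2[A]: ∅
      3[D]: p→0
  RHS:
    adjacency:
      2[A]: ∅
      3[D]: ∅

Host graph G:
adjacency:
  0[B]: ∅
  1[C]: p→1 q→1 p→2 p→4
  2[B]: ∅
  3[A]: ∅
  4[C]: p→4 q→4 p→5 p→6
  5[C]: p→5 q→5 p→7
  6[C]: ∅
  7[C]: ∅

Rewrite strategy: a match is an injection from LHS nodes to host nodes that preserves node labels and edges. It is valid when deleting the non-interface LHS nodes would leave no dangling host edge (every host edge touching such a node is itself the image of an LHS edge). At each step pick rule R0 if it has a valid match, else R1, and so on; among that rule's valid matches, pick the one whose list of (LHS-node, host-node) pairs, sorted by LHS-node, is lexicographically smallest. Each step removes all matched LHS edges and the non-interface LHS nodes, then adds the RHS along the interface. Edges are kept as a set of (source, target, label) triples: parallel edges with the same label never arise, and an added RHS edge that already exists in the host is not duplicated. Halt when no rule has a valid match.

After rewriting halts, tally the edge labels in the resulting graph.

Answer: p:4 q:1

Rewrite trace:
initial: |V|=8 |E|=11  E = 1-p->1 1-q->1 1-p->2 1-p->4 4-p->4 4-q->4 4-p->5 4-p->6 5-p->5 5-q->5 5-p->7
step 1: apply R0 at {0↦6, 1↦4}  → |V|=7 |E|=8  E = 1-p->1 1-q->1 1-p->2 1-p->4 4-p->5 5-p->5 5-q->5 5-p->7
step 2: apply R0 at {0↦7, 1↦5}  → |V|=6 |E|=5  E = 1-p->1 1-q->1 1-p->2 1-p->4 4-p->5
normal form: no rule applies after step 2
NF edges: [(1, 1, 'p'), (1, 1, 'q'), (1, 2, 'p'), (1, 4, 'p'), (4, 5, 'p')]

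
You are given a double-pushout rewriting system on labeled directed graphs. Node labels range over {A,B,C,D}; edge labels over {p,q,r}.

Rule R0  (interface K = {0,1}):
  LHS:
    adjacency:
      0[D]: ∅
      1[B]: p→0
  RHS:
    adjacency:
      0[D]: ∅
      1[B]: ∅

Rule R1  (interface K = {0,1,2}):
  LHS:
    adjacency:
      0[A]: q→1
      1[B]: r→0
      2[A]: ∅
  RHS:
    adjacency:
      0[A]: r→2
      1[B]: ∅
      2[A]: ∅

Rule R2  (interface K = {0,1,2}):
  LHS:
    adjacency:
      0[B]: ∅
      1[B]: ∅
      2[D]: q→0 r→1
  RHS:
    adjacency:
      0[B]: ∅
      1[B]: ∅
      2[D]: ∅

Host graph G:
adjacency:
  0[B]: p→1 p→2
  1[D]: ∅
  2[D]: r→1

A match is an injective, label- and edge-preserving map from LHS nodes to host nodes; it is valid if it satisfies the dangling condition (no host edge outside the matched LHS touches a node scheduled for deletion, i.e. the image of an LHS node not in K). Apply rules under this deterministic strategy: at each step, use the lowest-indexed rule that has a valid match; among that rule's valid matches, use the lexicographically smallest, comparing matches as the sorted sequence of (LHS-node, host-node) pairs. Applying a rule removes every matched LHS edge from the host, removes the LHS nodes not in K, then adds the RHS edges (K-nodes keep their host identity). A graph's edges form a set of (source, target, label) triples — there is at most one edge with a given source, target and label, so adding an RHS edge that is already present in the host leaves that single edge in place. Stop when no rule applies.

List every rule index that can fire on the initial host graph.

R0: 2 valid matches — {0↦1, 1↦0}, {0↦2, 1↦0}
R1: no valid match — LHS pattern not found
R2: no valid match — LHS pattern not found

Answer: [R0]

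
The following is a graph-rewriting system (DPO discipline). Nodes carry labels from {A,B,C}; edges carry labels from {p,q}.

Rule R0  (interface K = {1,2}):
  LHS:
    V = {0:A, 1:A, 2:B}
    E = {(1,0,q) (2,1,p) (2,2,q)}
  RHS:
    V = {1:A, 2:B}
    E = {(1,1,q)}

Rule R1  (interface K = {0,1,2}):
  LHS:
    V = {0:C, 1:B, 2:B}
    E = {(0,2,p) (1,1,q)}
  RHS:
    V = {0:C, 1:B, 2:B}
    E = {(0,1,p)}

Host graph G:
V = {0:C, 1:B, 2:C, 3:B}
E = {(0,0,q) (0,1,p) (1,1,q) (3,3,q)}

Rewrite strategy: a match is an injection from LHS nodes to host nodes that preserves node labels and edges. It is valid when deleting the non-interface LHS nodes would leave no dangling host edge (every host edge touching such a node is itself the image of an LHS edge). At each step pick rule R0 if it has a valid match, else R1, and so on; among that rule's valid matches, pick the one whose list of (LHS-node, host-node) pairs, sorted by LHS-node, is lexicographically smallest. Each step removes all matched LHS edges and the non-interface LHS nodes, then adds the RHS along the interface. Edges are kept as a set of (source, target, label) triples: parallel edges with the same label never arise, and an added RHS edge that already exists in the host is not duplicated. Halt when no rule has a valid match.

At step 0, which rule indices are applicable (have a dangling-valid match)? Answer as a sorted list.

R0: no valid match — LHS pattern not found
R1: 1 valid match — {0↦0, 1↦3, 2↦1}

Answer: [R1]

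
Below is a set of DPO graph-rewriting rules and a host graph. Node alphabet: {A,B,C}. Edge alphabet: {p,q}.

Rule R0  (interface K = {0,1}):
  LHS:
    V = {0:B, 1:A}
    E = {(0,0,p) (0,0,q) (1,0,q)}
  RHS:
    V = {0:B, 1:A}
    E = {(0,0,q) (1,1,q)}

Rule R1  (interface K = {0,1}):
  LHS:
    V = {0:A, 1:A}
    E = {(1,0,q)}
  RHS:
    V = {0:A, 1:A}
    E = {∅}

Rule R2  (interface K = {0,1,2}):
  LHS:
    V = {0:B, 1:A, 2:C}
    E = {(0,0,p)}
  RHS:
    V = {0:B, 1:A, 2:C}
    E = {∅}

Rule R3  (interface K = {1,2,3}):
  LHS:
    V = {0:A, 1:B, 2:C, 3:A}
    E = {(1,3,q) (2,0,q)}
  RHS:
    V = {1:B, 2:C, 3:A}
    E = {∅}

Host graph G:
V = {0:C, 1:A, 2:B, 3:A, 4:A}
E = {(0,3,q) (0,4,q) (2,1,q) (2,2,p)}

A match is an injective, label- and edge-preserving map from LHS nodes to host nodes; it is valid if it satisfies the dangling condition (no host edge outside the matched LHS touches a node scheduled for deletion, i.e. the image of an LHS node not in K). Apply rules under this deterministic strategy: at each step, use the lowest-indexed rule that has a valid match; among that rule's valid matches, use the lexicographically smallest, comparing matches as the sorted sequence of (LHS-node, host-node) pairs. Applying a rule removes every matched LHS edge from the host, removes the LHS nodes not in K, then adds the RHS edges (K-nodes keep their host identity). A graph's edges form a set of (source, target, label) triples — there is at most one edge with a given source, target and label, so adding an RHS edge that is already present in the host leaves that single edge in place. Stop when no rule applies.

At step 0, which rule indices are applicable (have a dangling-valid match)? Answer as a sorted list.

R0: no valid match — LHS pattern not found
R1: no valid match — LHS pattern not found
R2: 3 valid matches — {0↦2, 1↦1, 2↦0}, {0↦2, 1↦3, 2↦0}, {0↦2, 1↦4, 2↦0}
R3: 2 valid matches — {0↦3, 1↦2, 2↦0, 3↦1}, {0↦4, 1↦2, 2↦0, 3↦1}

Answer: [R2,R3]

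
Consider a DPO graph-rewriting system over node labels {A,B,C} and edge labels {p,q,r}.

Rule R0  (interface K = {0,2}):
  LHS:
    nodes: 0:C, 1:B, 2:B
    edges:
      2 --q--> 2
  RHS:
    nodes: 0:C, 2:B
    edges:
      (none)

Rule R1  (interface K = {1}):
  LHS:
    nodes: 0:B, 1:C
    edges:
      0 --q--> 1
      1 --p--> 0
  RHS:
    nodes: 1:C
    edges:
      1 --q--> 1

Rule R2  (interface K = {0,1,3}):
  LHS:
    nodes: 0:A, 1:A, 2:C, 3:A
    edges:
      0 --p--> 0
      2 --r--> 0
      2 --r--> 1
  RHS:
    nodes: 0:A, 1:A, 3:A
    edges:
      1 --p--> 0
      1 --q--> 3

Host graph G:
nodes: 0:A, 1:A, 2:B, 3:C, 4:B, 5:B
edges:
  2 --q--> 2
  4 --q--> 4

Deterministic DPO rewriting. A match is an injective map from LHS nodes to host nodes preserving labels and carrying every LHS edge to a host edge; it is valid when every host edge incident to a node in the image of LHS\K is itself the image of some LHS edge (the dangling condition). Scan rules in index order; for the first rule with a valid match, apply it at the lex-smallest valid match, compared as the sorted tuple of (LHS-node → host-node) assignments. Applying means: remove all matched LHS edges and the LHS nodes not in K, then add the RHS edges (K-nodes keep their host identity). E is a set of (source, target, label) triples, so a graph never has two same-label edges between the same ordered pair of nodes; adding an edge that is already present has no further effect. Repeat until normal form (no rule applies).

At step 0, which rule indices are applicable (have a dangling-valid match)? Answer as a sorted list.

Answer: [R0]

Rewrite trace:
R0: 2 valid matches — {0↦3, 1↦5, 2↦2}, {0↦3, 1↦5, 2↦4}
R1: no valid match — LHS pattern not found
R2: no valid match — LHS pattern not found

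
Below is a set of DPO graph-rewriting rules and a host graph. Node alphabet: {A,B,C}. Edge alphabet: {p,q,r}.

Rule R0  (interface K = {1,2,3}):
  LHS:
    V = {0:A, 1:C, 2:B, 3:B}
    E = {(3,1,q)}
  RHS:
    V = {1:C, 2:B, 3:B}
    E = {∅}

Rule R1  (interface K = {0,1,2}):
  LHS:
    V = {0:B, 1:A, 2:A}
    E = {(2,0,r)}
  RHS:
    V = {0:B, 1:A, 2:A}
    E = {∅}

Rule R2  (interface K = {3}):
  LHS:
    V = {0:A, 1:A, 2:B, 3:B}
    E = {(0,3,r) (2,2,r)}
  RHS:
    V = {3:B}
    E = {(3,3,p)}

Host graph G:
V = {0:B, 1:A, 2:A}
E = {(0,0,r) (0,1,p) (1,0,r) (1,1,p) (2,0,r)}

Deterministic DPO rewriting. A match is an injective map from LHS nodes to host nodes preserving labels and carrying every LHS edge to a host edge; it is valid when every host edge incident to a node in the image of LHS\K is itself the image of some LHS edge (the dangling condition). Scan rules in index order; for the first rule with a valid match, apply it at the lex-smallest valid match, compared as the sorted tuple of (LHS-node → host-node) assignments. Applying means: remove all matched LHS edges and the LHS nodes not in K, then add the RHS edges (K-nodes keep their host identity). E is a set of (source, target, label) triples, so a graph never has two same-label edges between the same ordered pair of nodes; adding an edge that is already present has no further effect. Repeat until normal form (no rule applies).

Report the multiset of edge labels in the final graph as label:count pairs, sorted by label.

[0] host  ⇒  3 nodes, 5 edges  {0-r->0 0-p->1 1-r->0 1-p->1 2-r->0}
[1] R1 @ {0↦0, 1↦1, 2↦2}  ⇒  3 nodes, 4 edges  {0-r->0 0-p->1 1-r->0 1-p->1}
[2] R1 @ {0↦0, 1↦2, 2↦1}  ⇒  3 nodes, 3 edges  {0-r->0 0-p->1 1-p->1}
halt: no rule applies after step 2
NF edges: [(0, 0, 'r'), (0, 1, 'p'), (1, 1, 'p')]

Answer: p:2 r:1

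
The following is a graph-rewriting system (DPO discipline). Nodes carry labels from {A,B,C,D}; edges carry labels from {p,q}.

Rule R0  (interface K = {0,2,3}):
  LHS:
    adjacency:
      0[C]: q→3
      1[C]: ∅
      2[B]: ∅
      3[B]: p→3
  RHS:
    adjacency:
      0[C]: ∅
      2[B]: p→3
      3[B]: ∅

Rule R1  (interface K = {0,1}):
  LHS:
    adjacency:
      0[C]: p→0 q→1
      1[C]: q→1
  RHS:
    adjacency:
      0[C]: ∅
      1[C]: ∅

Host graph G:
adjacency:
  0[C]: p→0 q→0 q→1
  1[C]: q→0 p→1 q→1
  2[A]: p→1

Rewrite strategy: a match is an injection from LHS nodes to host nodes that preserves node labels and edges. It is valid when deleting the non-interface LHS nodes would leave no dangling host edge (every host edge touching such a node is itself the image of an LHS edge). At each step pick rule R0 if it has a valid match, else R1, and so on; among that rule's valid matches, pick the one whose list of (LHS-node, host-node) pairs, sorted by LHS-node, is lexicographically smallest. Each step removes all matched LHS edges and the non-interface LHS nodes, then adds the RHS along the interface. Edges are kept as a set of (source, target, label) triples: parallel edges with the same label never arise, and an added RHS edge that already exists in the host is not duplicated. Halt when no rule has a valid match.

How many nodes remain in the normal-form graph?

[0] host  ⇒  3 nodes, 7 edges  {0-p->0 0-q->0 0-q->1 1-q->0 1-p->1 1-q->1 2-p->1}
[1] R1 @ {0↦0, 1↦1}  ⇒  3 nodes, 4 edges  {0-q->0 1-q->0 1-p->1 2-p->1}
[2] R1 @ {0↦1, 1↦0}  ⇒  3 nodes, 1 edges  {2-p->1}
final graph: no rule applies after step 2
NF nodes: {0:C, 1:C, 2:A}

Answer: 3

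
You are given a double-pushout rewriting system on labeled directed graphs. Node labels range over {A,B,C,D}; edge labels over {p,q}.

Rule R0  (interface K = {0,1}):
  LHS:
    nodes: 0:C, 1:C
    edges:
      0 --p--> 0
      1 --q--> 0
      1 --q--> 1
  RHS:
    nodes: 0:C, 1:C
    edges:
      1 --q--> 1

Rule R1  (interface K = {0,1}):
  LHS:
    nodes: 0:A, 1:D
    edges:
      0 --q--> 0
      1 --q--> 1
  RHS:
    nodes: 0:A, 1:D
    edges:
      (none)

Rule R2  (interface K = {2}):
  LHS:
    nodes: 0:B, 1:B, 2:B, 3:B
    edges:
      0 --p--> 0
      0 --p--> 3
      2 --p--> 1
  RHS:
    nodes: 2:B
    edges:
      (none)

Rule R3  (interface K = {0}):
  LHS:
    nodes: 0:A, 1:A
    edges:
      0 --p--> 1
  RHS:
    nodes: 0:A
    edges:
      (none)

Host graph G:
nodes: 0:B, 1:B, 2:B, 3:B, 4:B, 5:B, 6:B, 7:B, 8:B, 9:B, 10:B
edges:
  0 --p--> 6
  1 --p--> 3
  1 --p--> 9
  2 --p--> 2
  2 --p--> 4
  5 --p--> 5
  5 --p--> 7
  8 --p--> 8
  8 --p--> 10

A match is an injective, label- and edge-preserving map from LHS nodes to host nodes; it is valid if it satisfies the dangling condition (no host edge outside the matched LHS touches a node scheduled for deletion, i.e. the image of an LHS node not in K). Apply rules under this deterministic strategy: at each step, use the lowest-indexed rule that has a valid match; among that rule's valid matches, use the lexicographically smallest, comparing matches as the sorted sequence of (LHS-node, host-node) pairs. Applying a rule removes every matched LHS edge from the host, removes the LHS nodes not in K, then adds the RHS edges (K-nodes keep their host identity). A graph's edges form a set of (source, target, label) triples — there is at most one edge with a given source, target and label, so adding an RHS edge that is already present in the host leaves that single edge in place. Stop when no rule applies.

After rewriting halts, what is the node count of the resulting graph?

Answer: 2

Steps:
start.  V:11 E:9  edges: 0-p->6 1-p->3 1-p->9 2-p->2 2-p->4 5-p->5 5-p->7 8-p->8 8-p->10
1. fire R2 via {0↦2, 1↦3, 2↦1, 3↦4}  →  V:8 E:6  edges: 0-p->6 1-p->9 5-p->5 5-p->7 8-p->8 8-p->10
2. fire R2 via {0↦5, 1↦6, 2↦0, 3↦7}  →  V:5 E:3  edges: 1-p->9 8-p->8 8-p->10
3. fire R2 via {0↦8, 1↦9, 2↦1, 3↦10}  →  V:2 E:0  edges: ∅
halt: no rule applies after step 3
NF nodes: {0:B, 1:B}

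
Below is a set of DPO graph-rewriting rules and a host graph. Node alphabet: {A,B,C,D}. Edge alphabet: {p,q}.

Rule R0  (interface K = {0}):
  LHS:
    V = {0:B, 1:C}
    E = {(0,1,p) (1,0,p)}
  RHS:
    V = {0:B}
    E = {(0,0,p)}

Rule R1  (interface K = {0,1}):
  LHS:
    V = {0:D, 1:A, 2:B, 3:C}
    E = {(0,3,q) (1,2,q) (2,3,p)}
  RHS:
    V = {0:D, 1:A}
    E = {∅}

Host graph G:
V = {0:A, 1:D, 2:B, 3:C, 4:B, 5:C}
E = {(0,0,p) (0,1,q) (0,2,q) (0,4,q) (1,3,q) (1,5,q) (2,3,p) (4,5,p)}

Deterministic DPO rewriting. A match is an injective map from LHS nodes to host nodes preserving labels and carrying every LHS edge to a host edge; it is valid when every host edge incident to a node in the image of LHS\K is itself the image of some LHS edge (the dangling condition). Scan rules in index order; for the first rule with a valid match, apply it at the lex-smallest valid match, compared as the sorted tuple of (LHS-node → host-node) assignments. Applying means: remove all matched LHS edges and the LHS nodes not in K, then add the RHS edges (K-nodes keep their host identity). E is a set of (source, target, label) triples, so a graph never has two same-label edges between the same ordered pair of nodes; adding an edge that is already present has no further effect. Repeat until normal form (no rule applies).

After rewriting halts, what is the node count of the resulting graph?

Answer: 2

Steps:
start.  V:6 E:8  edges: 0-p->0 0-q->1 0-q->2 0-q->4 1-q->3 1-q->5 2-p->3 4-p->5
1. fire R1 via {0↦1, 1↦0, 2↦2, 3↦3}  →  V:4 E:5  edges: 0-p->0 0-q->1 0-q->4 1-q->5 4-p->5
2. fire R1 via {0↦1, 1↦0, 2↦4, 3↦5}  →  V:2 E:2  edges: 0-p->0 0-q->1
final graph: no rule applies after step 2
NF nodes: {0:A, 1:D}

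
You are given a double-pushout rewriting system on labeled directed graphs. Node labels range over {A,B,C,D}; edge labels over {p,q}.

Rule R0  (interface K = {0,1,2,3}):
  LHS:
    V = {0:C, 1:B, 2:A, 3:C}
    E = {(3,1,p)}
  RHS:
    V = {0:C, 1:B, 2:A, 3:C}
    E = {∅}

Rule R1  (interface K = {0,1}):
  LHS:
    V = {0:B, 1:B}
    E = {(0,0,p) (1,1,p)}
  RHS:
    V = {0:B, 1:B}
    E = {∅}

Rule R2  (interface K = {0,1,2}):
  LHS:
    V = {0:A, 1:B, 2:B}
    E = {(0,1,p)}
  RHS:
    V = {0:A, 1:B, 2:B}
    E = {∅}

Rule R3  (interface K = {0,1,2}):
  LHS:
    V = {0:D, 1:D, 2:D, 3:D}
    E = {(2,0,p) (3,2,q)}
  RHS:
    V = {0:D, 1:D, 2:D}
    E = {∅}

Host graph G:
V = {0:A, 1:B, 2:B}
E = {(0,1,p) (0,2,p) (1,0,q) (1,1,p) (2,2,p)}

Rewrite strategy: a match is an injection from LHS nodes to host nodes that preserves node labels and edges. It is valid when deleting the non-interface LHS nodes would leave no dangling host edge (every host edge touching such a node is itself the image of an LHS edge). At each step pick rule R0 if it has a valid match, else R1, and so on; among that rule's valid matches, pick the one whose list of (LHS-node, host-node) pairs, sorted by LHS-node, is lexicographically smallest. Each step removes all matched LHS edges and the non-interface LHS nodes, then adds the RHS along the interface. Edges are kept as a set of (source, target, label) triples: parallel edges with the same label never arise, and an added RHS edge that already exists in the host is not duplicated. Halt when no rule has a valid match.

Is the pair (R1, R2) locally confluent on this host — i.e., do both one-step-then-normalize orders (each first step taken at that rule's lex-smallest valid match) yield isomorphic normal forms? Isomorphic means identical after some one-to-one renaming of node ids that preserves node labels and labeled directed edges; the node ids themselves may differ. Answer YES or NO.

branch R1-first: apply at {0↦1, 1↦2} → |E|=3, then 2 more step(s) → NF |V|=3 |E|=1 V={0:A, 1:B, 2:B} E=1-q->0
branch R2-first: apply at {0↦0, 1↦1, 2↦2} → |E|=4, then 2 more step(s) → NF |V|=3 |E|=1 V={0:A, 1:B, 2:B} E=1-q->0
graphs isomorphic (equal up to label-preserving node renaming)

Answer: YES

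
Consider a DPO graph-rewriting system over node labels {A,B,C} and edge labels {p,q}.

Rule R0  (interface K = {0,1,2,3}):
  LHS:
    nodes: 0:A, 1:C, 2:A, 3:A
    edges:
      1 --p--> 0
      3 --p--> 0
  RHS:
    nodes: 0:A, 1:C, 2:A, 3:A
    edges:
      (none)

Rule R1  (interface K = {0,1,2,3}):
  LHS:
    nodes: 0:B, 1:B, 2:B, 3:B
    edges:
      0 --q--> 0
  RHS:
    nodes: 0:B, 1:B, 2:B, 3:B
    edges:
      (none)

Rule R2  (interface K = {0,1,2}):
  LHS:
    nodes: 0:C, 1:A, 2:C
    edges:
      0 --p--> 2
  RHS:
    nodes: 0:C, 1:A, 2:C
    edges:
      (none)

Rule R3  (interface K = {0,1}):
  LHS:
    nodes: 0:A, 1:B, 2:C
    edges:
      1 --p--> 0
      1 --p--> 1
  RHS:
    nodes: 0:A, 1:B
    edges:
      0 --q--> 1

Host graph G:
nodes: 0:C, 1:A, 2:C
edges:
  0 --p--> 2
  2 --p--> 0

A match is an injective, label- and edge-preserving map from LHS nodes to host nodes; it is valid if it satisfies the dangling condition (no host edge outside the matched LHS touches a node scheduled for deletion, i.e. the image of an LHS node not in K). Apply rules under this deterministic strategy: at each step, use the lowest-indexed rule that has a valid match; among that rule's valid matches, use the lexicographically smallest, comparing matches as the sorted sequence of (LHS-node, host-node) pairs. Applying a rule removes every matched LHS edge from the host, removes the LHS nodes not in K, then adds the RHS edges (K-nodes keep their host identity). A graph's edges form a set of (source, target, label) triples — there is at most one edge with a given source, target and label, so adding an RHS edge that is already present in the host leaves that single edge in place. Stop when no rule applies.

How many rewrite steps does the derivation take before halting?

initial: |V|=3 |E|=2  E = 0-p->2 2-p->0
step 1: apply R2 at {0↦0, 1↦1, 2↦2}  → |V|=3 |E|=1  E = 2-p->0
step 2: apply R2 at {0↦2, 1↦1, 2↦0}  → |V|=3 |E|=0  E = ∅
halt: no rule applies after step 2

Answer: 2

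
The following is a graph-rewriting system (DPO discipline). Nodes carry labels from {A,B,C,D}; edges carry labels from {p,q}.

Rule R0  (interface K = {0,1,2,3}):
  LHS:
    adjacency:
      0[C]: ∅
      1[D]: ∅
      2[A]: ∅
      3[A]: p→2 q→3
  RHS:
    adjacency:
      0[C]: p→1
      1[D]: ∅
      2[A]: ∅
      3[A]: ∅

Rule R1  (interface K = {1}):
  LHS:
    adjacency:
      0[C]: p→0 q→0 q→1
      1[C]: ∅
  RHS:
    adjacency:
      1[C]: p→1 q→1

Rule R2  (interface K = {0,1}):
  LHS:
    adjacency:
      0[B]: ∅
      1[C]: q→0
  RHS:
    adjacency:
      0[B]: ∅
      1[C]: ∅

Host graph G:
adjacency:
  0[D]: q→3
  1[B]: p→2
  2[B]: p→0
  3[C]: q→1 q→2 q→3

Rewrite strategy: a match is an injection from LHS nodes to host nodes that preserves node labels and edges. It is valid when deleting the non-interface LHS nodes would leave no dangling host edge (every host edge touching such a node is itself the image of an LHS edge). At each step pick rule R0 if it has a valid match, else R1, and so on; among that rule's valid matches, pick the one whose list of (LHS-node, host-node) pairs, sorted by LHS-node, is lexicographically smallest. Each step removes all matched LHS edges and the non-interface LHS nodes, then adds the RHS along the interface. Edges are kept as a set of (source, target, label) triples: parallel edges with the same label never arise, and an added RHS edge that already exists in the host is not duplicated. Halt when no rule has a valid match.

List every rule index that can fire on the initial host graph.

Answer: [R2]

Steps:
R0: no valid match — LHS pattern not found
R1: no valid match — LHS pattern not found
R2: 2 valid matches — {0↦1, 1↦3}, {0↦2, 1↦3}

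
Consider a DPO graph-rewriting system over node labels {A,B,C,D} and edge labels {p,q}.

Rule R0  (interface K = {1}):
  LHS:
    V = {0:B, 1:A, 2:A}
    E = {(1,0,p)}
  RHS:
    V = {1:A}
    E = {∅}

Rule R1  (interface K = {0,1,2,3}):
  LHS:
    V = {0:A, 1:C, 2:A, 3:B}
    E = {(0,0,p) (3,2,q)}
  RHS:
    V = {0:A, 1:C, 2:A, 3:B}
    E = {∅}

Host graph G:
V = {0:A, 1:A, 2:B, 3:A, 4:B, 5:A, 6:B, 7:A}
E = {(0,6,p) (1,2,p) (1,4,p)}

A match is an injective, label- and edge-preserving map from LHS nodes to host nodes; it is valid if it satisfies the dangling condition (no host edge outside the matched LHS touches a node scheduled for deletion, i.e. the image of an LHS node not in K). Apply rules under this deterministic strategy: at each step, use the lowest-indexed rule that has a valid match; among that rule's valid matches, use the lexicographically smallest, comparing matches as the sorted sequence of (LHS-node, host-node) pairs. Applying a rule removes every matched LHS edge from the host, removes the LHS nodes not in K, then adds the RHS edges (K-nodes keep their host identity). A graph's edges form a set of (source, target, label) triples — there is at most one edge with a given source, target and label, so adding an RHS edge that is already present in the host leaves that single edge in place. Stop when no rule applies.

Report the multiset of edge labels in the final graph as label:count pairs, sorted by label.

[0] host  ⇒  8 nodes, 3 edges  {0-p->6 1-p->2 1-p->4}
[1] R0 @ {0↦2, 1↦1, 2↦3}  ⇒  6 nodes, 2 edges  {0-p->6 1-p->4}
[2] R0 @ {0↦4, 1↦1, 2↦5}  ⇒  4 nodes, 1 edges  {0-p->6}
[3] R0 @ {0↦6, 1↦0, 2↦1}  ⇒  2 nodes, 0 edges  {∅}
final graph: no rule applies after step 3
NF edges: []

Answer: (no edges)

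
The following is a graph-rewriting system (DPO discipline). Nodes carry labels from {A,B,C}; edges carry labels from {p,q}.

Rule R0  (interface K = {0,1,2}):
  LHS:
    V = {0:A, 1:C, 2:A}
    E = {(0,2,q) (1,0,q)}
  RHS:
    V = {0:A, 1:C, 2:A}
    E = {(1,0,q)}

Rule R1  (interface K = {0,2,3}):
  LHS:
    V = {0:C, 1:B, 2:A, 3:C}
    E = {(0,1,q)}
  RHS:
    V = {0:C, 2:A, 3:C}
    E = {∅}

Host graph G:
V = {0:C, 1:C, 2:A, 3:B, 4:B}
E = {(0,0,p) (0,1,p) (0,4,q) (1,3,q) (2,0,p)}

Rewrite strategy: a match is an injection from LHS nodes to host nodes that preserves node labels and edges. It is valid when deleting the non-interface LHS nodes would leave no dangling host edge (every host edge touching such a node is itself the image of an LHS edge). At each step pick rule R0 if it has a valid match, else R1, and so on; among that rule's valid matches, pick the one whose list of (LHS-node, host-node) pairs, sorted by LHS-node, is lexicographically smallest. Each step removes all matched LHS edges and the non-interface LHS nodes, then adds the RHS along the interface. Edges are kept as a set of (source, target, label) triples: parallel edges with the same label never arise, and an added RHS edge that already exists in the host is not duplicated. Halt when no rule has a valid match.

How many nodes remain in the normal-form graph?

Answer: 3

Rewrite trace:
initial: |V|=5 |E|=5  E = 0-p->0 0-p->1 0-q->4 1-q->3 2-p->0
step 1: apply R1 at {0↦0, 1↦4, 2↦2, 3↦1}  → |V|=4 |E|=4  E = 0-p->0 0-p->1 1-q->3 2-p->0
step 2: apply R1 at {0↦1, 1↦3, 2↦2, 3↦0}  → |V|=3 |E|=3  E = 0-p->0 0-p->1 2-p->0
halt: no rule applies after step 2
NF nodes: {0:C, 1:C, 2:A}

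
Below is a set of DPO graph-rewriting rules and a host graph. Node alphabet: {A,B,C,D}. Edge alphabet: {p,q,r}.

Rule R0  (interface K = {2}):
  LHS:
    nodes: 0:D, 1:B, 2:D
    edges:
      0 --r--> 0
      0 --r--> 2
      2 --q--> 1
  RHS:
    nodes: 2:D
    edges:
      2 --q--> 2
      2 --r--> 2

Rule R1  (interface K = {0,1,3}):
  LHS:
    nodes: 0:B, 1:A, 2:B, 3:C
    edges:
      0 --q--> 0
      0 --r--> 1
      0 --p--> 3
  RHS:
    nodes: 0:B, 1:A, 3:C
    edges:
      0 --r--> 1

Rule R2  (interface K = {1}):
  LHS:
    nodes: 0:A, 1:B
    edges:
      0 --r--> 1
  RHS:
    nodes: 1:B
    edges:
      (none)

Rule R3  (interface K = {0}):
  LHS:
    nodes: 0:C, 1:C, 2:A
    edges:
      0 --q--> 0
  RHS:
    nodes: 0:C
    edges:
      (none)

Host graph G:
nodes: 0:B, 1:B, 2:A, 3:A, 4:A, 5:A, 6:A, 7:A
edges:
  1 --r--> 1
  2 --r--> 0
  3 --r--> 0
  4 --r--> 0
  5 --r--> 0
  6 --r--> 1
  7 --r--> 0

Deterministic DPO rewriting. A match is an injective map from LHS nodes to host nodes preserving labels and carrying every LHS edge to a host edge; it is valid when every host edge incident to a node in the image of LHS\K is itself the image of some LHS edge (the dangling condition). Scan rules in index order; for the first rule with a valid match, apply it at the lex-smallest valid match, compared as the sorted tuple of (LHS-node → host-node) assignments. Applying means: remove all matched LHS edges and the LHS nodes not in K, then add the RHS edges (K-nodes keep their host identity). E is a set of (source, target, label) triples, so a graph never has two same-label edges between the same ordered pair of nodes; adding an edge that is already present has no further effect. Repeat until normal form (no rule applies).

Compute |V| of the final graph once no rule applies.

start.  V:8 E:7  edges: 1-r->1 2-r->0 3-r->0 4-r->0 5-r->0 6-r->1 7-r->0
1. fire R2 via {0↦2, 1↦0}  →  V:7 E:6  edges: 1-r->1 3-r->0 4-r->0 5-r->0 6-r->1 7-r->0
2. fire R2 via {0↦3, 1↦0}  →  V:6 E:5  edges: 1-r->1 4-r->0 5-r->0 6-r->1 7-r->0
3. fire R2 via {0↦4, 1↦0}  →  V:5 E:4  edges: 1-r->1 5-r->0 6-r->1 7-r->0
4. fire R2 via {0↦5, 1↦0}  →  V:4 E:3  edges: 1-r->1 6-r->1 7-r->0
5. fire R2 via {0↦6, 1↦1}  →  V:3 E:2  edges: 1-r->1 7-r->0
6. fire R2 via {0↦7, 1↦0}  →  V:2 E:1  edges: 1-r->1
normal form: no rule applies after step 6
NF nodes: {0:B, 1:B}

Answer: 2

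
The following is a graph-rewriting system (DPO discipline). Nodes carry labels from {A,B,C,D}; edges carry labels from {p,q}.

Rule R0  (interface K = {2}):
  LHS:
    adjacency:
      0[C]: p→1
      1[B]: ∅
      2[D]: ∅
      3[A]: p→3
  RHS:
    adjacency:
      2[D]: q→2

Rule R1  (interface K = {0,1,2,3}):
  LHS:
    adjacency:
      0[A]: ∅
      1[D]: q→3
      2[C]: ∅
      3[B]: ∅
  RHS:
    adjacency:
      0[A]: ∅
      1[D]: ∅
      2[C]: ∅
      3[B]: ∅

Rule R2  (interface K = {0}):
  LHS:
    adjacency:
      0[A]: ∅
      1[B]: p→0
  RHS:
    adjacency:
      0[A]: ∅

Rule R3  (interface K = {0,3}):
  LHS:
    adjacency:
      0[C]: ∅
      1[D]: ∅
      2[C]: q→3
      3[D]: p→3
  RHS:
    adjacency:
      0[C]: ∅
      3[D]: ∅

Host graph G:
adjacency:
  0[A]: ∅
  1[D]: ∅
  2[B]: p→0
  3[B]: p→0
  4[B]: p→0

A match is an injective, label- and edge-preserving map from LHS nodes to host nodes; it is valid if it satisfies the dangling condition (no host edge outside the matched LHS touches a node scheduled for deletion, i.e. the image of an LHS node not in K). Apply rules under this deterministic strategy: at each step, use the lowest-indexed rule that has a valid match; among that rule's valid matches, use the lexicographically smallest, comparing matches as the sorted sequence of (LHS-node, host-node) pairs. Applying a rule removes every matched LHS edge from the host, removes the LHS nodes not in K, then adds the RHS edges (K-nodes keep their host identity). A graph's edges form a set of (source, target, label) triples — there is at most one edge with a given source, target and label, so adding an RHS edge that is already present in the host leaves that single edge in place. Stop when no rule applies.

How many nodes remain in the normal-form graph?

[0] host  ⇒  5 nodes, 3 edges  {2-p->0 3-p->0 4-p->0}
[1] R2 @ {0↦0, 1↦2}  ⇒  4 nodes, 2 edges  {3-p->0 4-p->0}
[2] R2 @ {0↦0, 1↦3}  ⇒  3 nodes, 1 edges  {4-p->0}
[3] R2 @ {0↦0, 1↦4}  ⇒  2 nodes, 0 edges  {∅}
final graph: no rule applies after step 3
NF nodes: {0:A, 1:D}

Answer: 2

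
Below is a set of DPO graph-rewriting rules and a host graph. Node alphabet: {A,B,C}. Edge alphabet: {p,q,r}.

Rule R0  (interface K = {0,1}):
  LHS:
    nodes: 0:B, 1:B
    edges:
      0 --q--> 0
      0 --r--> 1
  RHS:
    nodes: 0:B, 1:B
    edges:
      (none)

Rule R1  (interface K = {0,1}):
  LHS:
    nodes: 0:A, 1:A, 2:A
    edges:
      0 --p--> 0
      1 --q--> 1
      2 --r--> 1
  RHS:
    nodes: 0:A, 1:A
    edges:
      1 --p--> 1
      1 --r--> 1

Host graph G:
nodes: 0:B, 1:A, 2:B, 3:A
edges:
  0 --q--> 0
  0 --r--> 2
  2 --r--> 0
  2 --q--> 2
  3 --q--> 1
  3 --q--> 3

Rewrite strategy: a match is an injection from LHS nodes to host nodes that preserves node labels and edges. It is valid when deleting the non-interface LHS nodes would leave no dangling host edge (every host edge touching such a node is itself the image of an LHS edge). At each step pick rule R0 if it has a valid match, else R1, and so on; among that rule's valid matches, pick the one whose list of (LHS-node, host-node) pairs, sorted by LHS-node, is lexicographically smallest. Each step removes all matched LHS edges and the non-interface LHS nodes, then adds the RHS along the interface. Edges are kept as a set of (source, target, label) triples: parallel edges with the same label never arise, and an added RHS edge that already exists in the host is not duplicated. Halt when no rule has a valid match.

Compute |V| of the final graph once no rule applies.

[0] host  ⇒  4 nodes, 6 edges  {0-q->0 0-r->2 2-r->0 2-q->2 3-q->1 3-q->3}
[1] R0 @ {0↦0, 1↦2}  ⇒  4 nodes, 4 edges  {2-r->0 2-q->2 3-q->1 3-q->3}
[2] R0 @ {0↦2, 1↦0}  ⇒  4 nodes, 2 edges  {3-q->1 3-q->3}
halt: no rule applies after step 2
NF nodes: {0:B, 1:A, 2:B, 3:A}

Answer: 4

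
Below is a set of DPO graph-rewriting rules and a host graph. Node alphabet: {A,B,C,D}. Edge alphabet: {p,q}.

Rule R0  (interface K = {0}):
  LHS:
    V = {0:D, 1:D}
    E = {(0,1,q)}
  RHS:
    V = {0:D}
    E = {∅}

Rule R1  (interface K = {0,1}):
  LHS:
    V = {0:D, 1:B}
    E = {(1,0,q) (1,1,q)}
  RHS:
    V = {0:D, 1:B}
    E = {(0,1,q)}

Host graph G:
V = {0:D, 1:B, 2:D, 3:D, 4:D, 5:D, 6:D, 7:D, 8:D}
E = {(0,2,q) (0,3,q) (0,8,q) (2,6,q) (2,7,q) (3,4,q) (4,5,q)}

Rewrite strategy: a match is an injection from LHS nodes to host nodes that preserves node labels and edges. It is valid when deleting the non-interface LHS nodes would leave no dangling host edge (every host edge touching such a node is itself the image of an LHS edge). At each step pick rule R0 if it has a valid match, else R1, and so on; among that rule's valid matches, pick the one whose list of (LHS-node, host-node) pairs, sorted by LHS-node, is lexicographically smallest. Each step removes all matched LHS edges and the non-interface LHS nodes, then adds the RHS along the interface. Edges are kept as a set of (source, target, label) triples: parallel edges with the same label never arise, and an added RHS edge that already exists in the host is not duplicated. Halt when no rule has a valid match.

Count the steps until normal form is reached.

Answer: 7

Steps:
initial: |V|=9 |E|=7  E = 0-q->2 0-q->3 0-q->8 2-q->6 2-q->7 3-q->4 4-q->5
step 1: apply R0 at {0↦0, 1↦8}  → |V|=8 |E|=6  E = 0-q->2 0-q->3 2-q->6 2-q->7 3-q->4 4-q->5
step 2: apply R0 at {0↦2, 1↦6}  → |V|=7 |E|=5  E = 0-q->2 0-q->3 2-q->7 3-q->4 4-q->5
step 3: apply R0 at {0↦2, 1↦7}  → |V|=6 |E|=4  E = 0-q->2 0-q->3 3-q->4 4-q->5
step 4: apply R0 at {0↦0, 1↦2}  → |V|=5 |E|=3  E = 0-q->3 3-q->4 4-q->5
step 5: apply R0 at {0↦4, 1↦5}  → |V|=4 |E|=2  E = 0-q->3 3-q->4
step 6: apply R0 at {0↦3, 1↦4}  → |V|=3 |E|=1  E = 0-q->3
step 7: apply R0 at {0↦0, 1↦3}  → |V|=2 |E|=0  E = ∅
final graph: no rule applies after step 7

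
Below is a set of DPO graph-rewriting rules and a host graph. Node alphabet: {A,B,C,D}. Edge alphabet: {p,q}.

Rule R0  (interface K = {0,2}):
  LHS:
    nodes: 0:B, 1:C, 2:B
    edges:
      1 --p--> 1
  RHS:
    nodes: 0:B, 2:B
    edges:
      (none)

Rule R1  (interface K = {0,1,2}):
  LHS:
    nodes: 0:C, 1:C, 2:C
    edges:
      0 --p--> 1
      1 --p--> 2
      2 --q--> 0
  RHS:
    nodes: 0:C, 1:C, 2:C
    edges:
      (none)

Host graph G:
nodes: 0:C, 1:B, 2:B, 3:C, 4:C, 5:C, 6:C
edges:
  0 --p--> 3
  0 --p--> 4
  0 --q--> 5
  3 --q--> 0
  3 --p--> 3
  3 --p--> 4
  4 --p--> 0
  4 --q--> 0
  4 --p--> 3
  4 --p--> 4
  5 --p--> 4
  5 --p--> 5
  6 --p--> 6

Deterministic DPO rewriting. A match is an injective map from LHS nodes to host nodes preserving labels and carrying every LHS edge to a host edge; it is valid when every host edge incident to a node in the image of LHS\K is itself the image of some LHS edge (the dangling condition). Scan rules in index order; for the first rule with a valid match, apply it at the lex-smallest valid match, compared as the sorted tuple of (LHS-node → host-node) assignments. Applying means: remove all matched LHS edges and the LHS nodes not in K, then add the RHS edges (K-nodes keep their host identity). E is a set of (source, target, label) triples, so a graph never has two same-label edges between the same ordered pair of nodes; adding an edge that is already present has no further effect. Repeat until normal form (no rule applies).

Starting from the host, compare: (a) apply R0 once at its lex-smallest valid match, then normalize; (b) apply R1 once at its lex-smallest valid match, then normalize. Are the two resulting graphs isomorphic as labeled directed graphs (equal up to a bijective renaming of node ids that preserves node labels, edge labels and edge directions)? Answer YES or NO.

branch R0-first: apply at {0↦1, 1↦6, 2↦2} → |E|=12, then 6 more step(s) → NF |V|=3 |E|=0 V={0:C, 1:B, 2:B} E=∅
branch R1-first: apply at {0↦0, 1↦3, 2↦4} → |E|=10, then 6 more step(s) → NF |V|=3 |E|=0 V={0:C, 1:B, 2:B} E=∅
graphs isomorphic (equal up to label-preserving node renaming)

Answer: YES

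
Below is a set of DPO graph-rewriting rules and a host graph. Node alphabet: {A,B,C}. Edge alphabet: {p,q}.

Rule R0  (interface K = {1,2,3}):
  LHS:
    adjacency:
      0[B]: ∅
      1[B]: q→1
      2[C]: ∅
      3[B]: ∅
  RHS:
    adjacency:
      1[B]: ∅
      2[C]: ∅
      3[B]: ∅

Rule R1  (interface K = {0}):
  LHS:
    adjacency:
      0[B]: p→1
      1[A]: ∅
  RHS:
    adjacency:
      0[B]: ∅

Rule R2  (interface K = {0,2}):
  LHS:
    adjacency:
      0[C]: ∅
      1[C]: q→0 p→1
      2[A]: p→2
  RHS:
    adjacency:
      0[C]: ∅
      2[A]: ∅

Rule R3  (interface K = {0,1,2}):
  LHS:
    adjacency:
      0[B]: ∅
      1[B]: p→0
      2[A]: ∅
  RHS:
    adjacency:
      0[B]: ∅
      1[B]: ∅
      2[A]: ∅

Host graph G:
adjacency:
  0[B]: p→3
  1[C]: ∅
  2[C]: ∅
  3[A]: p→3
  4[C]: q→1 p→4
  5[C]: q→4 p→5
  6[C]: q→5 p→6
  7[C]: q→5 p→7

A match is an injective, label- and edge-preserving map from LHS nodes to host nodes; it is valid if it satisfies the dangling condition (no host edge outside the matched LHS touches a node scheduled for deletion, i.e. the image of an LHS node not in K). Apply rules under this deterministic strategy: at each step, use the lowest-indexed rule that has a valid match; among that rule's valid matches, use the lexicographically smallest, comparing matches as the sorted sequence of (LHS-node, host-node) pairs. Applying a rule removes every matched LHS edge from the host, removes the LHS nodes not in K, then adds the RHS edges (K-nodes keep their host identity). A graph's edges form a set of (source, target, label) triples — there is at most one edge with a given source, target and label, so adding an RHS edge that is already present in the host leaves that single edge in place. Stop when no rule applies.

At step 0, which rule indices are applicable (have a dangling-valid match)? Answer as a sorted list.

Answer: [R2]

Rewrite trace:
R0: no valid match — LHS pattern not found
R1: no valid match — 1 raw match, all fail dangling condition
R2: 2 valid matches — {0↦5, 1↦6, 2↦3}, {0↦5, 1↦7, 2↦3}
R3: no valid match — LHS pattern not found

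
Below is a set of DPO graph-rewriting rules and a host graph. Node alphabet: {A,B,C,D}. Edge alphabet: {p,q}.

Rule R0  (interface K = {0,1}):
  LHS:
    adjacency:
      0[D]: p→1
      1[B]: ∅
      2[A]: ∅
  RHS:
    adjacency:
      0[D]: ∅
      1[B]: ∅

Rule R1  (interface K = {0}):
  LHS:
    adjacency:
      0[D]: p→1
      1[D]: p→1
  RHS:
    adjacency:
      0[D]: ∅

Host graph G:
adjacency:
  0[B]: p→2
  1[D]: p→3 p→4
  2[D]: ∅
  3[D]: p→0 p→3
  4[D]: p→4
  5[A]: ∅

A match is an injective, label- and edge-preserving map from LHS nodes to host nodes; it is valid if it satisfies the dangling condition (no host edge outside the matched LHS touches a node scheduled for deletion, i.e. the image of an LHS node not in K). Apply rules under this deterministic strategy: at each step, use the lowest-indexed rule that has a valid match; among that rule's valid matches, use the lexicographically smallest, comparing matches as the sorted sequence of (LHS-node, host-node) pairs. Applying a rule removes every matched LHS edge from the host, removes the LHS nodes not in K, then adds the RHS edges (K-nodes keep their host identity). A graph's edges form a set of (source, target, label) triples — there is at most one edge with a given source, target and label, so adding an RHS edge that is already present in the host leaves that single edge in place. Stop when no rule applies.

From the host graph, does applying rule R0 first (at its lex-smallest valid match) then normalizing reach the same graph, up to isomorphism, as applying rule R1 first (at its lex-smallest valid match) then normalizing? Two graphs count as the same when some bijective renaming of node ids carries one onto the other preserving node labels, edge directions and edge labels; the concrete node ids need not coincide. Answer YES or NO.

Answer: YES

Rewrite trace:
branch R0-first: apply at {0↦3, 1↦0, 2↦5} → |E|=5, then 2 more step(s) → NF |V|=3 |E|=1 V={0:B, 1:D, 2:D} E=0-p->2
branch R1-first: apply at {0↦1, 1↦4} → |E|=4, then 2 more step(s) → NF |V|=3 |E|=1 V={0:B, 1:D, 2:D} E=0-p->2
graphs isomorphic (equal up to label-preserving node renaming)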